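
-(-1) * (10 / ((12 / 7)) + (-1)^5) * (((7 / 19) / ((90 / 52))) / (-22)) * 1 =-2639 / 56430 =-0.05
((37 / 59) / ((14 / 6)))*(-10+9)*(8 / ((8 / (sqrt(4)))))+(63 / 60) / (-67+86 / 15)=-842091 / 1518188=-0.55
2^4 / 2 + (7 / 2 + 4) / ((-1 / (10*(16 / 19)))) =-1048 / 19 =-55.16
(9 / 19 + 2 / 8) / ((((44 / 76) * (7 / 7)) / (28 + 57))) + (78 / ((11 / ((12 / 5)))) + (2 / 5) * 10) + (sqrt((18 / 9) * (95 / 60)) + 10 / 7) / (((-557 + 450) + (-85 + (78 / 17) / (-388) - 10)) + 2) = 129277370927 / 1015844060 - 1649 * sqrt(114) / 1978917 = 127.25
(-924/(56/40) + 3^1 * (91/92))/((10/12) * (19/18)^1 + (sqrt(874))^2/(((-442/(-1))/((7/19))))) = -360687249/882809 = -408.57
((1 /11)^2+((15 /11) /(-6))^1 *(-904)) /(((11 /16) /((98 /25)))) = 38982048 /33275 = 1171.51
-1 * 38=-38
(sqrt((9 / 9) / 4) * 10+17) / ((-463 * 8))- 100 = -185211 / 1852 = -100.01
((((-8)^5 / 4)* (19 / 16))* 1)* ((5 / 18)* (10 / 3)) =-243200 / 27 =-9007.41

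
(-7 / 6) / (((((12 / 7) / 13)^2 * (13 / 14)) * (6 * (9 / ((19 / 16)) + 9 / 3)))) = -593047 / 520992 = -1.14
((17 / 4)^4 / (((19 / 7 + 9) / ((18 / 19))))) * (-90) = -236782035 / 99712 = -2374.66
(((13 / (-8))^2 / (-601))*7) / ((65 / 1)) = -91 / 192320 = -0.00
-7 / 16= -0.44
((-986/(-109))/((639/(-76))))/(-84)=18734/1462671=0.01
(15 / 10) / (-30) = -1 / 20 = -0.05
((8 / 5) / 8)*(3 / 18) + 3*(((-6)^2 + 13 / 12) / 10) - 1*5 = 739 / 120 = 6.16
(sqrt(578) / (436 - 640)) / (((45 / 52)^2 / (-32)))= 21632 * sqrt(2) / 6075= 5.04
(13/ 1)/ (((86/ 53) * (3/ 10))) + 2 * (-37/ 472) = 808247/ 30444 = 26.55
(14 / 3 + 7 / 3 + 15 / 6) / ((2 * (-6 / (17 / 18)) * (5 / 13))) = -4199 / 2160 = -1.94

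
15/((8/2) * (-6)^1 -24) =-0.31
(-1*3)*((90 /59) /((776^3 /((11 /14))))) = -1485 /192990181888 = -0.00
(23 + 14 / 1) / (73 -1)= 37 / 72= 0.51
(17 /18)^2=289 /324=0.89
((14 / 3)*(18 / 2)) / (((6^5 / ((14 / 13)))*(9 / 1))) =0.00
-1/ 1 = -1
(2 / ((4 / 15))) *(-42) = -315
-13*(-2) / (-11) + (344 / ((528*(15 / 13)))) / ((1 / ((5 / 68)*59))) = 1157 / 13464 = 0.09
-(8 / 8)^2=-1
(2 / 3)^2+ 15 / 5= 31 / 9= 3.44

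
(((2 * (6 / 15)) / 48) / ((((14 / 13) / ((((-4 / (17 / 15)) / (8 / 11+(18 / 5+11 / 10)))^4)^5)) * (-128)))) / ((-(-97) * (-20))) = 895564793254223884248371200000000000000000000000000000000000000 / 78529165928103753747207083300959409502961757324449372061734083747848313237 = 0.00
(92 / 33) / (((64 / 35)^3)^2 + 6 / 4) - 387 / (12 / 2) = -607877633477179 / 9434947522902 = -64.43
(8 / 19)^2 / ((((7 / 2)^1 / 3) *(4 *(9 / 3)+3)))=128 / 12635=0.01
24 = 24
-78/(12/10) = -65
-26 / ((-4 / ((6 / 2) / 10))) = 39 / 20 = 1.95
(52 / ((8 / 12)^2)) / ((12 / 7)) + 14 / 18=2485 / 36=69.03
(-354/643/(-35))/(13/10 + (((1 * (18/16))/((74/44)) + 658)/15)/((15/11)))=2357640/5021329103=0.00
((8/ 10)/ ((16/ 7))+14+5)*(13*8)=10062/ 5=2012.40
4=4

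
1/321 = 0.00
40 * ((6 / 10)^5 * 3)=5832 / 625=9.33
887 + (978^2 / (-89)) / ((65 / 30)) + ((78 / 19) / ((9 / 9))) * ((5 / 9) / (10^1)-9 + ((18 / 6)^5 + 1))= -204982294 / 65949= -3108.19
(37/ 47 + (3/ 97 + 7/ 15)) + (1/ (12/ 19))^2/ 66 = 286578979/ 216643680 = 1.32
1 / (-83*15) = -0.00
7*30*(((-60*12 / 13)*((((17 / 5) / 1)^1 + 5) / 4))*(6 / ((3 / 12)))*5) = -38102400 / 13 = -2930953.85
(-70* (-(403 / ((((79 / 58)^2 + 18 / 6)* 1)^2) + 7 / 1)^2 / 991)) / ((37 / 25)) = 72306684677593387561750 / 2609391400638094016107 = 27.71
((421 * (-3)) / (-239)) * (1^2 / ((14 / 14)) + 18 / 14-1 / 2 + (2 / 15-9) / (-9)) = 2204777 / 150570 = 14.64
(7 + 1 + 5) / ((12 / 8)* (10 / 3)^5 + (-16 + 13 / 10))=10530 / 488093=0.02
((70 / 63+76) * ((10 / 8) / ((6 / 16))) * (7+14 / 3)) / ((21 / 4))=138800 / 243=571.19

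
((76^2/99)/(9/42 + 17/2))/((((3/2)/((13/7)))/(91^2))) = 1243607456/18117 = 68643.12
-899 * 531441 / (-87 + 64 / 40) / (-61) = -91712.19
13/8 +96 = 781/8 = 97.62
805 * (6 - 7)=-805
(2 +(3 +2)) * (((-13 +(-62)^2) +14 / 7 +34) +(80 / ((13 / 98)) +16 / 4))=407141 / 13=31318.54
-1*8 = -8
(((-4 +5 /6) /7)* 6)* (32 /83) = -608 /581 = -1.05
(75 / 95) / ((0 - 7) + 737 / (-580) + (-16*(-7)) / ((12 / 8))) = 0.01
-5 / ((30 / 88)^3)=-85184 / 675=-126.20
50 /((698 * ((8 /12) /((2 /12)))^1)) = 25 /1396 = 0.02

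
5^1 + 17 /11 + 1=83 /11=7.55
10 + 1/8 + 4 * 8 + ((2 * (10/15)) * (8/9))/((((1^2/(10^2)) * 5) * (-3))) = 22177/648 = 34.22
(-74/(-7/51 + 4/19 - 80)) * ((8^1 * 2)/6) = 191216/77449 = 2.47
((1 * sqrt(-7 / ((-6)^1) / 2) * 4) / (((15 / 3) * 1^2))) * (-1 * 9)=-6 * sqrt(21) / 5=-5.50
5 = 5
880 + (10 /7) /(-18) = 55435 /63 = 879.92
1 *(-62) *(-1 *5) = 310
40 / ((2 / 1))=20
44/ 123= 0.36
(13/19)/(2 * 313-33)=13/11267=0.00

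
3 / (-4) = -3 / 4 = -0.75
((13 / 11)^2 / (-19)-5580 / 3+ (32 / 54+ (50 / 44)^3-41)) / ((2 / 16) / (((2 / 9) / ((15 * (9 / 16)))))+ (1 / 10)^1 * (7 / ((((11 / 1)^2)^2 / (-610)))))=-3651372366752 / 9069585039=-402.60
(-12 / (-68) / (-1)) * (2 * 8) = -48 / 17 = -2.82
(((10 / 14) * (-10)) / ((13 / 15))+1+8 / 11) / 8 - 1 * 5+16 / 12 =-4.48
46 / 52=23 / 26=0.88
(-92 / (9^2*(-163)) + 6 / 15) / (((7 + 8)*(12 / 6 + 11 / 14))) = 376124 / 38618775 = 0.01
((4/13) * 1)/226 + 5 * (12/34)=44104/24973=1.77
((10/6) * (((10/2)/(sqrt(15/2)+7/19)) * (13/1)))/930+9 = 1805 * sqrt(30)/228222+1026334/114111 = 9.04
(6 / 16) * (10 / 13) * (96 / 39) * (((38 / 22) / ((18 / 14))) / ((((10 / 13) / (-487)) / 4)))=-1036336 / 429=-2415.70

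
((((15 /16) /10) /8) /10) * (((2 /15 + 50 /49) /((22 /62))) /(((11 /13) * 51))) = 21359 /241903200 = 0.00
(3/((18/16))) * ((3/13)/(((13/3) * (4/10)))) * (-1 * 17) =-1020/169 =-6.04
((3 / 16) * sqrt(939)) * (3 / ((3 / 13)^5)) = 371293 * sqrt(939) / 432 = 26336.97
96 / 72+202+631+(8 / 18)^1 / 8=15019 / 18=834.39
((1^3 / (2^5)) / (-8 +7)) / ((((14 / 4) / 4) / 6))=-3 / 14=-0.21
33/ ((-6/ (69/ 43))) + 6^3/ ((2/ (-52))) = -483735/ 86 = -5624.83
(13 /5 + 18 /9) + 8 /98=1147 /245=4.68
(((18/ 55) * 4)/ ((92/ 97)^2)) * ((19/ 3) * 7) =3754191/ 58190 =64.52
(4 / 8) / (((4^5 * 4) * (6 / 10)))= 5 / 24576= 0.00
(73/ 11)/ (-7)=-0.95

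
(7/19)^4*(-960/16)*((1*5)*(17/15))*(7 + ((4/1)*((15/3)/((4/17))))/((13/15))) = -1115120440/1694173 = -658.21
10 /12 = 0.83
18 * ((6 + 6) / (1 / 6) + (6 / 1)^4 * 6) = 141264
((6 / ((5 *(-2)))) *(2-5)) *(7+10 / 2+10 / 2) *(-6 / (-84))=2.19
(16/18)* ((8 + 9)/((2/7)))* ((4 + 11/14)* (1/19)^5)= 0.00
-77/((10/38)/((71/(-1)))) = 103873/5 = 20774.60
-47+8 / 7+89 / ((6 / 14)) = 3398 / 21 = 161.81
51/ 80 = 0.64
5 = 5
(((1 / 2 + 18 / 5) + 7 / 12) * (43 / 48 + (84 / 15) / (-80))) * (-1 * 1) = -278471 / 72000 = -3.87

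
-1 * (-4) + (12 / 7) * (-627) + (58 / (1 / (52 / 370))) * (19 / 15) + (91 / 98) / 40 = -329606161 / 310800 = -1060.51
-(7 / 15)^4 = -2401 / 50625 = -0.05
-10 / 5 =-2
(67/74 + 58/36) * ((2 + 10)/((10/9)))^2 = 293.53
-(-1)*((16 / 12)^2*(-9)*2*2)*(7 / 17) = -448 / 17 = -26.35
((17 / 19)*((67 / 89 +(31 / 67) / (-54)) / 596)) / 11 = 214421 / 2111045112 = 0.00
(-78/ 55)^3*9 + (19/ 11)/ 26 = -110757793/ 4325750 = -25.60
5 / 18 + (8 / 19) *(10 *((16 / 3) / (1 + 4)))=1631 / 342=4.77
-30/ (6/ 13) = -65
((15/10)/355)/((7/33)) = 99/4970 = 0.02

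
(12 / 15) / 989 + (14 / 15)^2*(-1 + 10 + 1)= 387724 / 44505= 8.71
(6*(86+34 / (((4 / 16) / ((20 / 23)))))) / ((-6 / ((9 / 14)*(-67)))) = 1416447 / 161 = 8797.81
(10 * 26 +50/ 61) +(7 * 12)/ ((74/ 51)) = 719332/ 2257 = 318.71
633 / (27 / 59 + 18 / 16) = 399.97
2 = 2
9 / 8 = 1.12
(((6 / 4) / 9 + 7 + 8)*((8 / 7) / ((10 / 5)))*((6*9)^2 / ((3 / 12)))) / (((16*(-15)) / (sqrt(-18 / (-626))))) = -6318*sqrt(313) / 1565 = -71.42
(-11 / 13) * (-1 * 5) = 55 / 13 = 4.23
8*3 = 24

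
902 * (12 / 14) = 5412 / 7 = 773.14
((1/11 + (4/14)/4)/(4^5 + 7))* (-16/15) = -0.00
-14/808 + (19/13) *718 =5511277/5252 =1049.37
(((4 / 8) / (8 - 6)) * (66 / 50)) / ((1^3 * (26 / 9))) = 297 / 2600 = 0.11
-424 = -424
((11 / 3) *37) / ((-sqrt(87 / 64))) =-116.36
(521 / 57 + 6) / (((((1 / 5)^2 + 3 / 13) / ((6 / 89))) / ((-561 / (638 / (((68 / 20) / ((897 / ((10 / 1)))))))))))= -6235175 / 49627468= -0.13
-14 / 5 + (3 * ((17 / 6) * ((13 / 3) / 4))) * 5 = 5189 / 120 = 43.24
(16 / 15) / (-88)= -2 / 165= -0.01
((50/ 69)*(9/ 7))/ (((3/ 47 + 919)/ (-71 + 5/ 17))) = -2118525/ 29556863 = -0.07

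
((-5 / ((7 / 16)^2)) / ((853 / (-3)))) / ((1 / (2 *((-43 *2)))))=-660480 / 41797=-15.80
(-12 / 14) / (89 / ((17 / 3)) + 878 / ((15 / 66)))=-510 / 2307949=-0.00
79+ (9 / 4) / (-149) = 47075 / 596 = 78.98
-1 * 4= -4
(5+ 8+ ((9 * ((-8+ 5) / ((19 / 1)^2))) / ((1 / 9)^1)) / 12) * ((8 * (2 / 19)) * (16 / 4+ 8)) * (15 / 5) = 2691504 / 6859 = 392.40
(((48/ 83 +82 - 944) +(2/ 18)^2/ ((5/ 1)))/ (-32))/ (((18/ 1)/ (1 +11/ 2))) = 376435891/ 38724480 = 9.72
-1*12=-12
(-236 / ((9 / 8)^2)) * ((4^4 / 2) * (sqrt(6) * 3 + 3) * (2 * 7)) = -27066368 * sqrt(6) / 27 - 27066368 / 27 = -3457968.84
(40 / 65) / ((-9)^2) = 8 / 1053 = 0.01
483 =483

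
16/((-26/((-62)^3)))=1906624/13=146663.38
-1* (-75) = 75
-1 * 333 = -333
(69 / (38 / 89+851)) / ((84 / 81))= 0.08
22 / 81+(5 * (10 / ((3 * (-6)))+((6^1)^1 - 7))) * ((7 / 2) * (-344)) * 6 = 4551142 / 81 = 56186.94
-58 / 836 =-29 / 418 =-0.07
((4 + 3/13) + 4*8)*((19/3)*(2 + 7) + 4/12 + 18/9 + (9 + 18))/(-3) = -40663/39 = -1042.64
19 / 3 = 6.33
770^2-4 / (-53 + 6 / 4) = 61068708 / 103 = 592900.08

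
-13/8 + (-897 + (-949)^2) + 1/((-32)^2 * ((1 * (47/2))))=21650437953/24064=899702.38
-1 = -1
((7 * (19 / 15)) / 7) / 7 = 19 / 105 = 0.18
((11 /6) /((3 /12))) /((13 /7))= 154 /39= 3.95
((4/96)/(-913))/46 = -1/1007952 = -0.00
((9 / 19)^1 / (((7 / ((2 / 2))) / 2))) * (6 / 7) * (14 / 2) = 108 / 133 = 0.81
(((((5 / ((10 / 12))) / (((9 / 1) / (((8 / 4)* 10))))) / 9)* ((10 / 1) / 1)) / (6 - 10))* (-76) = 7600 / 27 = 281.48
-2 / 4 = -1 / 2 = -0.50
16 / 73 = 0.22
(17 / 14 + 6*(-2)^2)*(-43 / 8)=-15179 / 112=-135.53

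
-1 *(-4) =4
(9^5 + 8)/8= 59057/8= 7382.12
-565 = -565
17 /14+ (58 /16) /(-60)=3877 /3360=1.15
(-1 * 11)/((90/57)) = -209/30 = -6.97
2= 2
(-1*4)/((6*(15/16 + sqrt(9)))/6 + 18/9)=-64/95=-0.67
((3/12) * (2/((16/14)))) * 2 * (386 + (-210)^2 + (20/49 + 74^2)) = 1224079/28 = 43717.11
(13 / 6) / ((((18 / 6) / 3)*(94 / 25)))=325 / 564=0.58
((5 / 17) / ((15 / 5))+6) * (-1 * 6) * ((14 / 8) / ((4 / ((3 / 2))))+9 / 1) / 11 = -96099 / 2992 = -32.12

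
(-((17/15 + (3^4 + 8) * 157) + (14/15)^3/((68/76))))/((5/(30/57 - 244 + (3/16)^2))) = 1758186498439/2584000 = 680412.73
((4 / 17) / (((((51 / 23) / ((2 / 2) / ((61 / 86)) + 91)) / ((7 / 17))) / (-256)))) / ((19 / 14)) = -4336912384 / 5694167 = -761.64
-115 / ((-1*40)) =23 / 8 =2.88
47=47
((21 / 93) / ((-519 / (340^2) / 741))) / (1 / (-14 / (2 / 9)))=12591961200 / 5363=2347932.35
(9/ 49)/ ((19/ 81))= 729/ 931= 0.78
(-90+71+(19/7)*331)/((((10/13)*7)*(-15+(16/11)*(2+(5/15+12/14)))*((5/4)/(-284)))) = 3581.98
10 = 10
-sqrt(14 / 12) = -1.08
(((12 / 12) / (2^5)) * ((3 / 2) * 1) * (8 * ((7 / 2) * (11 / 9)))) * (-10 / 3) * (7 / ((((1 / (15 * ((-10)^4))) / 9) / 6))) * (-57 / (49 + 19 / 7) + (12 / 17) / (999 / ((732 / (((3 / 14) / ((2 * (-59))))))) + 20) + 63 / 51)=-1266228868840031250 / 24802961597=-51051519.15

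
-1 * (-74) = 74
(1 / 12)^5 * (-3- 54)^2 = 361 / 27648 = 0.01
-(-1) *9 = 9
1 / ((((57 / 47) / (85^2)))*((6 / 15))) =1697875 / 114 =14893.64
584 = 584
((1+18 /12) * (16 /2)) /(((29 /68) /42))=57120 /29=1969.66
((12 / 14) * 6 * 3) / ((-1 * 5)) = -108 / 35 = -3.09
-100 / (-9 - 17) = 50 / 13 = 3.85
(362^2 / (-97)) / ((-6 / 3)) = 65522 / 97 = 675.48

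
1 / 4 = 0.25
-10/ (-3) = 10/ 3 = 3.33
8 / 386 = 4 / 193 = 0.02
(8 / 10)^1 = 4 / 5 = 0.80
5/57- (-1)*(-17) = -964/57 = -16.91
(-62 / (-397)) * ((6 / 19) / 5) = 372 / 37715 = 0.01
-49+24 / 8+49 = 3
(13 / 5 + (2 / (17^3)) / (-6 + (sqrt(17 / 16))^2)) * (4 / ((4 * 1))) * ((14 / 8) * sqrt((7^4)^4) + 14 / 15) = 3054056696588051 / 116438100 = 26229015.22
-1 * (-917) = 917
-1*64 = -64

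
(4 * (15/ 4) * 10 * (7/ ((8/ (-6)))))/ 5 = -315/ 2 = -157.50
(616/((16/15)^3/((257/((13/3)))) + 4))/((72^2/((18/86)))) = 2023875/327167392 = 0.01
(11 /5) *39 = 429 /5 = 85.80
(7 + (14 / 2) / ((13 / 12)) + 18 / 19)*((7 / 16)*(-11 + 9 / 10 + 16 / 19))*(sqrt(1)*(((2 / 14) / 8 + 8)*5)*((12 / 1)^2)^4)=-4721175791311104 / 4693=-1006003791031.56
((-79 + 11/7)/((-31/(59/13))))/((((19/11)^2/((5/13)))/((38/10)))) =3869338/696787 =5.55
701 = 701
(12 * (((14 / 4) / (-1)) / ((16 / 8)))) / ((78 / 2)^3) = -7 / 19773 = -0.00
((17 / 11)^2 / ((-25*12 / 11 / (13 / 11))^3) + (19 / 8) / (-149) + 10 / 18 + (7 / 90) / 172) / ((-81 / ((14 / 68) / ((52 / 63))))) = -553722531879181 / 333064717128000000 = -0.00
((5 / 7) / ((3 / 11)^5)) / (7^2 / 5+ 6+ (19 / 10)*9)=8052550 / 559629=14.39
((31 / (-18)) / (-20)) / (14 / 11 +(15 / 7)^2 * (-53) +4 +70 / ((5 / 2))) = -16709 / 40766760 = -0.00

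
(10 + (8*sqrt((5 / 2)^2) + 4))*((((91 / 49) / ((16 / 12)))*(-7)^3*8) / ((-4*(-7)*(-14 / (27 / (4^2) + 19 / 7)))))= 326859 / 224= 1459.19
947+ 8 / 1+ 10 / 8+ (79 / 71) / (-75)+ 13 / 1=20644709 / 21300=969.24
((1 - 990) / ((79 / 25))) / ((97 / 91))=-2249975 / 7663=-293.62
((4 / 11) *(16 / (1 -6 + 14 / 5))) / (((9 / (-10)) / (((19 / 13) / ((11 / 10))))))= 608000 / 155727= 3.90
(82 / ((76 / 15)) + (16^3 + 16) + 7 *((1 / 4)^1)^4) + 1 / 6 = 4128.38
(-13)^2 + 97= 266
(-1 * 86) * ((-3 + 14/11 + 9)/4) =-1720/11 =-156.36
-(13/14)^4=-28561/38416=-0.74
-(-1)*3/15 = 1/5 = 0.20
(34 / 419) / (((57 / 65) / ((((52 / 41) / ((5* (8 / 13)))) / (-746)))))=-37349 / 730485438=-0.00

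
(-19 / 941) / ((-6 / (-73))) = -1387 / 5646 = -0.25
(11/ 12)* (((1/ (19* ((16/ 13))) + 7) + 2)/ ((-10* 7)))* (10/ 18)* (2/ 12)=-30239/ 2757888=-0.01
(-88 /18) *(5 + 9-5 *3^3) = 591.56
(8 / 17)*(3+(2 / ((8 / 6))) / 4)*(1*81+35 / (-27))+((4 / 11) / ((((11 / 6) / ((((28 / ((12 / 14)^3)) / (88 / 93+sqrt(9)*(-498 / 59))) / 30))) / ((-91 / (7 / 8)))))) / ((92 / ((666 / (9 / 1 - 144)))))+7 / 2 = 555358117796161 / 4271296218750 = 130.02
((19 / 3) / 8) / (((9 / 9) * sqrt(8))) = 0.28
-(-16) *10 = 160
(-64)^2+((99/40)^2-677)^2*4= 1154806853201/640000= 1804385.71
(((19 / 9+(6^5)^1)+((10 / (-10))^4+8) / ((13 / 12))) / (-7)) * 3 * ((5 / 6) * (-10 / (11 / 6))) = 45550550 / 3003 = 15168.35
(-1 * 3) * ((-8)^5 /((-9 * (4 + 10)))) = -16384 /21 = -780.19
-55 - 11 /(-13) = -704 /13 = -54.15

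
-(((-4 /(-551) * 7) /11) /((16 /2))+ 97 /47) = -2.06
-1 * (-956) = 956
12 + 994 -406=600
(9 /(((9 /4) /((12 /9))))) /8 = 2 /3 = 0.67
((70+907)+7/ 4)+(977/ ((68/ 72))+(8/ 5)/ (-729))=498996311/ 247860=2013.22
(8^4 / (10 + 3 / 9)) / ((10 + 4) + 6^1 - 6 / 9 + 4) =18432 / 1085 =16.99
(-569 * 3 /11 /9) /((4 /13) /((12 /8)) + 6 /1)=-7397 /2662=-2.78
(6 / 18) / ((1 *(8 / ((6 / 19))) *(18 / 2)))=1 / 684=0.00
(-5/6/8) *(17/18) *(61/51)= -0.12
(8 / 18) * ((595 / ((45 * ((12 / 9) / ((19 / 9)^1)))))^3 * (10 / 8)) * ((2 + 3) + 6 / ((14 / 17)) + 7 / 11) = 8214795037925 / 124711488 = 65870.40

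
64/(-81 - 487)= -8/71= -0.11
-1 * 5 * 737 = -3685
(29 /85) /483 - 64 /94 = -1312397 /1929585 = -0.68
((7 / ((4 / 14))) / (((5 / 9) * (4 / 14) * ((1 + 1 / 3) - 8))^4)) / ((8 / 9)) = 562711519881 / 25600000000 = 21.98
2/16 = 1/8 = 0.12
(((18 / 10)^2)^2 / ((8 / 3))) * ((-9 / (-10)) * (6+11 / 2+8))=6908733 / 100000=69.09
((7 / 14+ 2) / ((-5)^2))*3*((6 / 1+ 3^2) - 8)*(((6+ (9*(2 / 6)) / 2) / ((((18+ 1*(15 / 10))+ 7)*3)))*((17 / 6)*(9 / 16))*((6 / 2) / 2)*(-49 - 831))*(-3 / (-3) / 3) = -58905 / 424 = -138.93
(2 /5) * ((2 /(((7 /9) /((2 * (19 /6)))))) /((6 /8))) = 304 /35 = 8.69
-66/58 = -33/29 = -1.14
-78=-78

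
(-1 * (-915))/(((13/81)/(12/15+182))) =13548222/13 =1042170.92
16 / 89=0.18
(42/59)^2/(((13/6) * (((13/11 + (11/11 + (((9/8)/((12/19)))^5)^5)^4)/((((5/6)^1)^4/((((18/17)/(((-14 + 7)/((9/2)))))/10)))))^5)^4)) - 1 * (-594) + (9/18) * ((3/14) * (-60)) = 587.57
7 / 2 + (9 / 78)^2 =2375 / 676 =3.51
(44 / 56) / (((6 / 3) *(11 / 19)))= 19 / 28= 0.68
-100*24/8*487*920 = -134412000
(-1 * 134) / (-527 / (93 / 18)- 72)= 67 / 87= 0.77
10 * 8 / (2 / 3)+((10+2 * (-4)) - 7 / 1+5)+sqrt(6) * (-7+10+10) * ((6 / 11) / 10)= 39 * sqrt(6) / 55+120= 121.74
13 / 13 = 1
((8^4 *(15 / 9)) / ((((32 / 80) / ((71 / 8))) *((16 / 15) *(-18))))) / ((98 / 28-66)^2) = -2272 / 1125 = -2.02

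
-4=-4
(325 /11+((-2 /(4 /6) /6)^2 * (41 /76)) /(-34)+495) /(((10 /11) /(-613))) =-36558258897 /103360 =-353698.33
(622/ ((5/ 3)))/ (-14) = -933/ 35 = -26.66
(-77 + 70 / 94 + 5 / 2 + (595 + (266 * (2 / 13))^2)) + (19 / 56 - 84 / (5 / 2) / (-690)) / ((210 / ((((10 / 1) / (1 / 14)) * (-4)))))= 421034880377 / 191823450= 2194.91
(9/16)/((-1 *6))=-0.09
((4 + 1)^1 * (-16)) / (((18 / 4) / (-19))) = 3040 / 9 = 337.78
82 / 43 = 1.91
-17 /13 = -1.31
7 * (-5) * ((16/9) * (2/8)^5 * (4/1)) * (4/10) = -7/72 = -0.10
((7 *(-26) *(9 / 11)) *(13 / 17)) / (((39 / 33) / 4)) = -6552 / 17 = -385.41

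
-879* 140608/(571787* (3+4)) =-30.88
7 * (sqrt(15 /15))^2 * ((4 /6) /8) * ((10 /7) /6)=5 /36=0.14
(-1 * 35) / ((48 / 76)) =-55.42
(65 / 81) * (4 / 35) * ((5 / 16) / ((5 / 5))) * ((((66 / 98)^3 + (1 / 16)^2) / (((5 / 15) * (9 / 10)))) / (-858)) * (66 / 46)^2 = -2562318275 / 36134905863168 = -0.00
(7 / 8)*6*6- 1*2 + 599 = 1257 / 2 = 628.50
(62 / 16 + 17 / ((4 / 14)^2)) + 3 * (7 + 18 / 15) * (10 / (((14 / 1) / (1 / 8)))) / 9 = 17839 / 84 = 212.37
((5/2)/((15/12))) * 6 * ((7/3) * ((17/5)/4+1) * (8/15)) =2072/75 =27.63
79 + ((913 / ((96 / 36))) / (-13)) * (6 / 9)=3195 / 52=61.44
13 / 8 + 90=733 / 8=91.62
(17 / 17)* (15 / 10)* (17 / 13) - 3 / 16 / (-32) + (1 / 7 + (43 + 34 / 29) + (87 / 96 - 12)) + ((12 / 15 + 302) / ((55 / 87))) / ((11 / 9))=1745585396141 / 4087283200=427.08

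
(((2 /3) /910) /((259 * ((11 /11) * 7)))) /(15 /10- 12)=-2 /51969645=-0.00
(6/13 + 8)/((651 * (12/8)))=220/25389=0.01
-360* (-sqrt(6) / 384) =15* sqrt(6) / 16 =2.30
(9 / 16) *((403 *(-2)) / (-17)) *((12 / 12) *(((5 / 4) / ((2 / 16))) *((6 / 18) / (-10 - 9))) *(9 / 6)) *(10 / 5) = -18135 / 1292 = -14.04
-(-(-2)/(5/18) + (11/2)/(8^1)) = -631/80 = -7.89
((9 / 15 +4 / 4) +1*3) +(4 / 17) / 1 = 411 / 85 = 4.84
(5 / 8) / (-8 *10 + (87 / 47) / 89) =-20915 / 2676424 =-0.01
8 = 8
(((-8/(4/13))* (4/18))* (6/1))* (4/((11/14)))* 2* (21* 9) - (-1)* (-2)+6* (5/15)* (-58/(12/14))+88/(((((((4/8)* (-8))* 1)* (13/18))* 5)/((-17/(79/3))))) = -11327164072/169455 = -66844.67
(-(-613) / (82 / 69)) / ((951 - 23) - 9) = 42297 / 75358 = 0.56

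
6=6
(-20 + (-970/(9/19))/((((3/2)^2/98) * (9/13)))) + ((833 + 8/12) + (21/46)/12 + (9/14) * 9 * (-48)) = -128297.04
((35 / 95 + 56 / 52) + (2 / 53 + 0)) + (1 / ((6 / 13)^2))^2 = 399053891 / 16965936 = 23.52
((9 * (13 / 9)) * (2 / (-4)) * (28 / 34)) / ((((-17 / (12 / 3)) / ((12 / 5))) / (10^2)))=302.28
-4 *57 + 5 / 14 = -3187 / 14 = -227.64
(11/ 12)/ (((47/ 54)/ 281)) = 27819/ 94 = 295.95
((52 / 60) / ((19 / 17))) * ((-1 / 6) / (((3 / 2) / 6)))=-442 / 855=-0.52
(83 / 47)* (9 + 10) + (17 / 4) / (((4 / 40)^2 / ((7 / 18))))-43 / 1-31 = 105607 / 846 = 124.83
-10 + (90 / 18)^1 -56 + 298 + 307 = 544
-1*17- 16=-33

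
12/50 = 6/25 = 0.24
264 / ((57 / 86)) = 7568 / 19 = 398.32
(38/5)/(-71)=-0.11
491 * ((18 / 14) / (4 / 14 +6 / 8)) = 17676 / 29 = 609.52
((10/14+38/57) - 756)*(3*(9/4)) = -5093.68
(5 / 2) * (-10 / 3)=-25 / 3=-8.33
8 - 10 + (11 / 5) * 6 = 56 / 5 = 11.20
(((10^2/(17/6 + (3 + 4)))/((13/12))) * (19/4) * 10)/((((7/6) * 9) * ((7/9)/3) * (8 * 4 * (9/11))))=235125/37583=6.26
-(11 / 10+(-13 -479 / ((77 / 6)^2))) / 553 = 877991 / 32787370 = 0.03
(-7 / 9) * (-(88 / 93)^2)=54208 / 77841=0.70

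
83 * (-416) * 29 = -1001312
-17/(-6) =17/6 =2.83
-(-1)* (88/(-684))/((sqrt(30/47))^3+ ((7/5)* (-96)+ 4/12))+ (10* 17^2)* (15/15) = 775500* sqrt(1410)/7977467292077+ 69164664388993420/23932401876231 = 2890.00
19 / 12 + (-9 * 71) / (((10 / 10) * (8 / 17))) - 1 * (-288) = -1068.29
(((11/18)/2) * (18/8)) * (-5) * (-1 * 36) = 495/4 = 123.75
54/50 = 27/25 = 1.08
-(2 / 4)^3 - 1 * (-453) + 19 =3775 / 8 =471.88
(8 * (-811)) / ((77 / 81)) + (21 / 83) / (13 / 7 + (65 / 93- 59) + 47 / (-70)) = -16218405285174 / 2376308011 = -6825.04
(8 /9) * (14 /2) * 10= 560 /9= 62.22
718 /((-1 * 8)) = -359 /4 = -89.75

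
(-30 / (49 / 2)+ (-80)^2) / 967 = 313540 / 47383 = 6.62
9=9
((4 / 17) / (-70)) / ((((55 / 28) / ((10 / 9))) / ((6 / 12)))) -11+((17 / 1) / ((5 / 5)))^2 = 2339362 / 8415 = 278.00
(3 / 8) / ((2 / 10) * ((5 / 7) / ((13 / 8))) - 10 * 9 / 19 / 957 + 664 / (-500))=-0.30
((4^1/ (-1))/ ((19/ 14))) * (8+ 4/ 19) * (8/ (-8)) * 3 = 26208/ 361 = 72.60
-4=-4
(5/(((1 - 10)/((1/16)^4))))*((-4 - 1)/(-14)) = -25/8257536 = -0.00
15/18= 5/6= 0.83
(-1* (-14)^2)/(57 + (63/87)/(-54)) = -102312/29747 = -3.44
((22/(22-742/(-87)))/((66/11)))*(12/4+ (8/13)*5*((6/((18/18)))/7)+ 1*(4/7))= 0.75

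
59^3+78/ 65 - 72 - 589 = 1023596/ 5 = 204719.20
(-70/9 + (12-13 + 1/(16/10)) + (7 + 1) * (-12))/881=-7499/63432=-0.12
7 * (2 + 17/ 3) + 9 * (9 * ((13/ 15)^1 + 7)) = 10363/ 15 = 690.87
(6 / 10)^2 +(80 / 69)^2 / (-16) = 32849 / 119025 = 0.28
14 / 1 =14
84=84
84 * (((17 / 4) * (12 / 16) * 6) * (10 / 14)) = 2295 / 2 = 1147.50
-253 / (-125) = 253 / 125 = 2.02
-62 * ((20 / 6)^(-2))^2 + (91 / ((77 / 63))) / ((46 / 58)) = 118119717 / 1265000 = 93.38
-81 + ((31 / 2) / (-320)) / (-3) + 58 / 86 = -6630347 / 82560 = -80.31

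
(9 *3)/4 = 27/4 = 6.75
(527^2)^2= 77133397441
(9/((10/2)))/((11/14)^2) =1764/605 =2.92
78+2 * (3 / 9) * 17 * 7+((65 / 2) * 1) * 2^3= 1252 / 3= 417.33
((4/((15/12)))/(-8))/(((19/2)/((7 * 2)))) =-56/95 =-0.59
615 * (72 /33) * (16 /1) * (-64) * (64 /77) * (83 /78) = -13381140480 /11011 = -1215252.06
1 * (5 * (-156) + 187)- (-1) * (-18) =-611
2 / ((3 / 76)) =152 / 3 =50.67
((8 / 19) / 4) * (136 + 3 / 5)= 1366 / 95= 14.38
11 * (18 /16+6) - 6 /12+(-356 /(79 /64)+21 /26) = -1723079 /8216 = -209.72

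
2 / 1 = 2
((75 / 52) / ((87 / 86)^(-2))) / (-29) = -19575 / 384592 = -0.05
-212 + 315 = 103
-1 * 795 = -795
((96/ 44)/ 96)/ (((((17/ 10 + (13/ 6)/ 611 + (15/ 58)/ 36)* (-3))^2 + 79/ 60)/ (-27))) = -60191715600/ 2712786690097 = -0.02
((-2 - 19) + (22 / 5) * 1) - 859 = -4378 / 5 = -875.60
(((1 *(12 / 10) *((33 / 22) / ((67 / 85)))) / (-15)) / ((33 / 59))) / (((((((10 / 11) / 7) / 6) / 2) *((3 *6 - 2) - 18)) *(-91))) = -3009 / 21775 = -0.14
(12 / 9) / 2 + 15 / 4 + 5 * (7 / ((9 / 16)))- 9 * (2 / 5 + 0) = 11347 / 180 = 63.04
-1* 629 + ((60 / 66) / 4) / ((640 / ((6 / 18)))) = -5313791 / 8448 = -629.00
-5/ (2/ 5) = -25/ 2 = -12.50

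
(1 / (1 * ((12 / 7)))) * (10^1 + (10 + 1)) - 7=21 / 4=5.25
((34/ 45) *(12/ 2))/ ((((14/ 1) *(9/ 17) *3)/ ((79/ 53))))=45662/ 150255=0.30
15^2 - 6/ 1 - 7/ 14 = 437/ 2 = 218.50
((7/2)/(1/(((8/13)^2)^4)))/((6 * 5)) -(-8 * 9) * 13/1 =11452888682968/12235960815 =936.00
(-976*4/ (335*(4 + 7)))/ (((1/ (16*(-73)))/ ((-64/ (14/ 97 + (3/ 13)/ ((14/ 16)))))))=-1287999684608/ 6636685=-194072.75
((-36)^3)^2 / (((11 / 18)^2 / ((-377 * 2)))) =-531779217555456 / 121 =-4394869566574.02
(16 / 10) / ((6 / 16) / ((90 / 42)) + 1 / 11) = 704 / 117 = 6.02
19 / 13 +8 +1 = 136 / 13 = 10.46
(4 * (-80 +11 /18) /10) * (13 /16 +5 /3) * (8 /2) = -314.91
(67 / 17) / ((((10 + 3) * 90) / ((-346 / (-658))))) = 0.00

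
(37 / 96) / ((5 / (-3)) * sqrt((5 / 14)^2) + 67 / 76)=4921 / 3656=1.35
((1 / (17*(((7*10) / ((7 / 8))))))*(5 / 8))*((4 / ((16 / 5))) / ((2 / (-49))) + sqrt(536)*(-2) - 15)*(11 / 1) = -11*sqrt(134) / 544 - 4015 / 17408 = -0.46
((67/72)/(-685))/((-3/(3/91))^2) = -67/408418920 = -0.00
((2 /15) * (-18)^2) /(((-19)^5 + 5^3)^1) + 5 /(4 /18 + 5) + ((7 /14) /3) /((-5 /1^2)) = 322613321 /349112334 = 0.92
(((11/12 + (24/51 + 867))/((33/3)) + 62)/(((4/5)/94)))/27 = 74325565/121176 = 613.37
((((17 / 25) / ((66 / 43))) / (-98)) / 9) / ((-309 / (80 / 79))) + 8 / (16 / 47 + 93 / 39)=192942113444 / 65721857355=2.94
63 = 63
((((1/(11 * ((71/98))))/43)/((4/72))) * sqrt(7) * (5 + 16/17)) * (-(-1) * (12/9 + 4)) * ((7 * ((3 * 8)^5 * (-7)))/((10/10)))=-370741302263808 * sqrt(7)/570911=-1718112431.76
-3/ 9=-1/ 3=-0.33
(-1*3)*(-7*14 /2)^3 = 352947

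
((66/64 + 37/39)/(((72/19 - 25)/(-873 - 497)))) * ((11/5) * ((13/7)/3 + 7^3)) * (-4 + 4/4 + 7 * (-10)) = -332767543427/47151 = -7057486.45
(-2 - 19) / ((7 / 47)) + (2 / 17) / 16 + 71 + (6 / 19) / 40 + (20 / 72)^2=-69.91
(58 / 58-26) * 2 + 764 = 714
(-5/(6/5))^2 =625/36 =17.36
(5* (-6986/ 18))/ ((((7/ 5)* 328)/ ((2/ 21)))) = -12475/ 30996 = -0.40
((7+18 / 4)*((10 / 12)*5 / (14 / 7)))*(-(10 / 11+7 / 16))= -45425 / 1408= -32.26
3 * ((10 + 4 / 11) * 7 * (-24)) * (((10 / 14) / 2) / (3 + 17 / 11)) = -2052 / 5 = -410.40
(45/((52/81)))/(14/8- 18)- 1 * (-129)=21072/169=124.69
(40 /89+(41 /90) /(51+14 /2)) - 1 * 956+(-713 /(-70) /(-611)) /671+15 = -1254009457769531 /1333282810860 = -940.54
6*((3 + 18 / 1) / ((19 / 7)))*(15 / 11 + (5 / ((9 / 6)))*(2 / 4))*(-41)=-1205400 / 209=-5767.46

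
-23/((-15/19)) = 437/15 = 29.13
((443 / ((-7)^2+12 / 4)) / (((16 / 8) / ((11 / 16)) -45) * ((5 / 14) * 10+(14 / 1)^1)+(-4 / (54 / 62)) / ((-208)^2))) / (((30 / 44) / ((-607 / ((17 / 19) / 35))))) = 113413122766944 / 282725856835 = 401.14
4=4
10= 10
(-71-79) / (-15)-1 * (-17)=27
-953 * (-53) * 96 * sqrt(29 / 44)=2424432 * sqrt(319) / 11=3936521.83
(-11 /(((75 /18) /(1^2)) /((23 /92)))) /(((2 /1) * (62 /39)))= -1287 /6200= -0.21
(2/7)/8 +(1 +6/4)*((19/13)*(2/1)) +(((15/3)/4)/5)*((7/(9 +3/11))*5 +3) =335527/37128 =9.04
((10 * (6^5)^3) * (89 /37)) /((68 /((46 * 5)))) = 38253921439867.73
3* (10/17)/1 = 30/17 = 1.76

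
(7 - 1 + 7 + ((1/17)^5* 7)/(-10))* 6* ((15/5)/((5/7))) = 327.60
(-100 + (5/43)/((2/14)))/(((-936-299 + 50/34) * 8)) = 14501/1442736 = 0.01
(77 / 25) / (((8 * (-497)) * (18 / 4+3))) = -11 / 106500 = -0.00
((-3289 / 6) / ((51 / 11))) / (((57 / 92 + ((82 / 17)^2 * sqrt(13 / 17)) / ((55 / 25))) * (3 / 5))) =1597787618571430 / 1114303201004223 - 4812952079821600 * sqrt(221) / 3342909603012669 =-19.97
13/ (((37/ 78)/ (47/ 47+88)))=90246/ 37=2439.08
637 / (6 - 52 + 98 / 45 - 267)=-28665 / 13987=-2.05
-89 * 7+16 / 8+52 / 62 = -19225 / 31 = -620.16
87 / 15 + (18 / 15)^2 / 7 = 1051 / 175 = 6.01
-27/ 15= -9/ 5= -1.80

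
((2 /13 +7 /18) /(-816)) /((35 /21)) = -127 /318240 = -0.00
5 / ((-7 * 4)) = -5 / 28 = -0.18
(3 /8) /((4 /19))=57 /32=1.78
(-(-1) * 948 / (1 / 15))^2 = 202208400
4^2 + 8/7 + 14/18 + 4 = 1381/63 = 21.92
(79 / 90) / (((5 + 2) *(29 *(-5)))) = -79 / 91350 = -0.00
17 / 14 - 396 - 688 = -15159 / 14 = -1082.79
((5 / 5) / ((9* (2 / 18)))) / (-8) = -1 / 8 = -0.12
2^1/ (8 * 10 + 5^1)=2/ 85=0.02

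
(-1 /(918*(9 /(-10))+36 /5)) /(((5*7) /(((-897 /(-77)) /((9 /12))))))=92 /169785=0.00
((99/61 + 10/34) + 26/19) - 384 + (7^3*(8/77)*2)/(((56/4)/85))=11272882/216733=52.01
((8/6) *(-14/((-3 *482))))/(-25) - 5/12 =-90487/216900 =-0.42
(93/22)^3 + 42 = 1251573/10648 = 117.54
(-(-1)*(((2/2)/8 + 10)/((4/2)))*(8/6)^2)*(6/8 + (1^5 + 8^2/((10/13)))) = 15291/20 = 764.55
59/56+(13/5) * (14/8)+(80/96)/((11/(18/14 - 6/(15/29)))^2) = 6.34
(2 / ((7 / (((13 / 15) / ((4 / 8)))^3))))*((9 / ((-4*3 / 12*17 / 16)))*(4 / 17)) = -2249728 / 758625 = -2.97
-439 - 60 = -499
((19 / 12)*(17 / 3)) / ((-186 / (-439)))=141797 / 6696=21.18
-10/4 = -5/2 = -2.50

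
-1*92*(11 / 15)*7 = -7084 / 15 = -472.27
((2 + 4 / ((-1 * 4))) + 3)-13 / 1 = -9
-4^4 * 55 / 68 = -3520 / 17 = -207.06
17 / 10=1.70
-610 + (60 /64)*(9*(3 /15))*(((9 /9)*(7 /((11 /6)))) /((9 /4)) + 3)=-105965 /176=-602.07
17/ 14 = 1.21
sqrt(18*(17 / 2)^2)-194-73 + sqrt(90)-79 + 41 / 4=-1343 / 4 + 3*sqrt(10) + 51*sqrt(2) / 2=-290.20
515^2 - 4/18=2387023/9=265224.78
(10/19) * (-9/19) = -90/361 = -0.25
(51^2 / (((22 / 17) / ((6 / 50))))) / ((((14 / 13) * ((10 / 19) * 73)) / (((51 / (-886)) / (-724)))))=1671004647 / 3605669144000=0.00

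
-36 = -36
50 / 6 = 25 / 3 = 8.33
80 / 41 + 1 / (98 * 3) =23561 / 12054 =1.95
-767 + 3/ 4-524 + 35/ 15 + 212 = -12911/ 12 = -1075.92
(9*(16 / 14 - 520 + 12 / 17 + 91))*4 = -1829916 / 119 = -15377.45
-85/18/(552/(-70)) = 2975/4968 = 0.60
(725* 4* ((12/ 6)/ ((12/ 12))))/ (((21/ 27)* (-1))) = -52200/ 7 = -7457.14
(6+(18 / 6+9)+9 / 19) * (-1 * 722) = -13338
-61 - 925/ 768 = -47773/ 768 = -62.20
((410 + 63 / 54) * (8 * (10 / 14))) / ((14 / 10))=246700 / 147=1678.23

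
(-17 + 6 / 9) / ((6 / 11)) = -539 / 18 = -29.94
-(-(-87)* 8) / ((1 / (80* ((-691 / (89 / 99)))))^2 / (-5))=104228311410432000 / 7921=13158478905495.77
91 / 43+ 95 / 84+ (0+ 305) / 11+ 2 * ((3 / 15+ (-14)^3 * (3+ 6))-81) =-9838164781 / 198660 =-49522.63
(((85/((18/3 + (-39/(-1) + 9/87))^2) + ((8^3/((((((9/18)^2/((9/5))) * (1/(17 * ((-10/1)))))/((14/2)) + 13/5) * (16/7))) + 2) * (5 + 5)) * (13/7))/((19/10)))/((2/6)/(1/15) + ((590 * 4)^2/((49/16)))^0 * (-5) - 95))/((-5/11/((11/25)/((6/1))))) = 52850478391500053/36114807773948400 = 1.46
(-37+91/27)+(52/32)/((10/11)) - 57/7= -604573/15120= -39.98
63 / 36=7 / 4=1.75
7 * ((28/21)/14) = 0.67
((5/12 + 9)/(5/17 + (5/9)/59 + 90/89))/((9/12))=10087171/1056290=9.55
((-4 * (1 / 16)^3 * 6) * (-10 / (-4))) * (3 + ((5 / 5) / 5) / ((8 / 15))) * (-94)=19035 / 4096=4.65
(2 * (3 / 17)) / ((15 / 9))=18 / 85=0.21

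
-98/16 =-49/8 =-6.12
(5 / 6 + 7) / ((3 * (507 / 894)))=7003 / 1521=4.60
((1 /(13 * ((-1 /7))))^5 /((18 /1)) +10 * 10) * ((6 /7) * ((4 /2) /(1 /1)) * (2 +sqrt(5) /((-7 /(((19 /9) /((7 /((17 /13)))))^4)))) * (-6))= -5346484744 /2599051 +29097014171980291652 * sqrt(5) /8185560987322279197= -2049.14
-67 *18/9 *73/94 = -4891/47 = -104.06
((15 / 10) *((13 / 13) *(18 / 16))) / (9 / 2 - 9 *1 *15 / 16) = -3 / 7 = -0.43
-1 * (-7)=7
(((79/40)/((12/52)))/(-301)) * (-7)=1027/5160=0.20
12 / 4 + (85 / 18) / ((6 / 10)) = 587 / 54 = 10.87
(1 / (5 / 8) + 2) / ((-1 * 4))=-9 / 10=-0.90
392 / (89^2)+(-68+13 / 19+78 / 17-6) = -175711663 / 2558483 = -68.68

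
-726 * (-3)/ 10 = 1089/ 5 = 217.80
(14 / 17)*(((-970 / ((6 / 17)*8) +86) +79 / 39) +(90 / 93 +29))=-185.75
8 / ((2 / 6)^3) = 216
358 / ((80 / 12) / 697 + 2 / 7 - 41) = -5240046 / 595795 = -8.80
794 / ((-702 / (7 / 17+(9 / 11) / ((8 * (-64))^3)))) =-4102901666491 / 8809649012736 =-0.47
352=352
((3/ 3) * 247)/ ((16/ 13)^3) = 542659/ 4096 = 132.49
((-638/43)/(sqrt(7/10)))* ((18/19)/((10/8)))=-45936* sqrt(70)/28595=-13.44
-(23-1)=-22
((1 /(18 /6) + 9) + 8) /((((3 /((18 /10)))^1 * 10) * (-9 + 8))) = -26 /25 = -1.04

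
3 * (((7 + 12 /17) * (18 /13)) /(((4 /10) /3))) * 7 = 371385 /221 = 1680.48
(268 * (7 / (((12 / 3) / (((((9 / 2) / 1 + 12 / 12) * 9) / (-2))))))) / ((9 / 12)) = -15477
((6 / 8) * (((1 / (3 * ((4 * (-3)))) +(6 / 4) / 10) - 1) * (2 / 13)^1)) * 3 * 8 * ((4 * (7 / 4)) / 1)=-1106 / 65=-17.02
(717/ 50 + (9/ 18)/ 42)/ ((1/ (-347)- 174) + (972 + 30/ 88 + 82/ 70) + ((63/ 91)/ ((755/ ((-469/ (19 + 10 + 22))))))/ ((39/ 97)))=49907242162349/ 2780137269335715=0.02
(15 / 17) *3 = 45 / 17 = 2.65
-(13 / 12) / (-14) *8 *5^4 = 8125 / 21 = 386.90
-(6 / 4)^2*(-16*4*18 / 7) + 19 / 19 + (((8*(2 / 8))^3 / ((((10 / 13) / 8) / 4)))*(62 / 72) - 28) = 198407 / 315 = 629.86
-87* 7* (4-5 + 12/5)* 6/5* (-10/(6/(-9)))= -76734/5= -15346.80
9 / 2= 4.50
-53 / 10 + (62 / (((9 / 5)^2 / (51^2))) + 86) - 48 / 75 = 22433527 / 450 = 49852.28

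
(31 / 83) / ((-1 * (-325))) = 31 / 26975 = 0.00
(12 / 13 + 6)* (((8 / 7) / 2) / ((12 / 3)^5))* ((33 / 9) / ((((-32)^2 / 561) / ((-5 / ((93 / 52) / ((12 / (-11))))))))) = 42075 / 1777664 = 0.02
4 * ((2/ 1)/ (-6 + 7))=8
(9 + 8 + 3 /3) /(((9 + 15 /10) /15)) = 180 /7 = 25.71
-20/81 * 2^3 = -160/81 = -1.98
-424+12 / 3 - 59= -479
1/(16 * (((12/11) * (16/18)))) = 33/512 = 0.06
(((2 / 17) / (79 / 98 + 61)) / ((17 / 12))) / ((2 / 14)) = 5488 / 583491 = 0.01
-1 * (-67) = 67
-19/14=-1.36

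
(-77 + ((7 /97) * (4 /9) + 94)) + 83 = 87328 /873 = 100.03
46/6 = 23/3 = 7.67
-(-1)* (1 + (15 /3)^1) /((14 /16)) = 6.86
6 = 6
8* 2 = 16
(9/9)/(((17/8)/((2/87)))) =16/1479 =0.01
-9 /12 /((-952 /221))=39 /224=0.17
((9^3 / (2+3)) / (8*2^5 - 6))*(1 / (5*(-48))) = -243 / 100000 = -0.00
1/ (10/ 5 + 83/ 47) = 47/ 177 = 0.27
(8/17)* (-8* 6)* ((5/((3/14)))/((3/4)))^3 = -2809856000/4131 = -680187.85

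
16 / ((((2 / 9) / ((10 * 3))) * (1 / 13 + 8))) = 1872 / 7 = 267.43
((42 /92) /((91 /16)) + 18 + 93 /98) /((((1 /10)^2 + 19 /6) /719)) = 60136620750 /13962403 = 4307.04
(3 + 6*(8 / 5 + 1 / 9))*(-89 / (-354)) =17711 / 5310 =3.34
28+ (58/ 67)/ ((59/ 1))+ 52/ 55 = 6296366/ 217415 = 28.96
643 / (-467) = -643 / 467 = -1.38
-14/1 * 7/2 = -49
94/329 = 2/7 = 0.29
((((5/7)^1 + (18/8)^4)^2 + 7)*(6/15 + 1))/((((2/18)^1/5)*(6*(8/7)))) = 6752939091/1048576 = 6440.10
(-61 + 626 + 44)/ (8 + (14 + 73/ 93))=56637/ 2119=26.73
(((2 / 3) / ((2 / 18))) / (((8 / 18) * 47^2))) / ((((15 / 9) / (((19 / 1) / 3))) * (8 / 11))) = 5643 / 176720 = 0.03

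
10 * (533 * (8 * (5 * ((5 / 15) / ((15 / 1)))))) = 42640 / 9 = 4737.78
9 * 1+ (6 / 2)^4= 90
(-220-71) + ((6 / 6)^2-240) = -530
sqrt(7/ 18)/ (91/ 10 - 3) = 5* sqrt(14)/ 183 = 0.10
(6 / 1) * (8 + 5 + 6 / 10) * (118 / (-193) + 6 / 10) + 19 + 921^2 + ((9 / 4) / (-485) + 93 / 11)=848267.52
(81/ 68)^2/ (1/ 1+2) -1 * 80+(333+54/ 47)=55336469/ 217328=254.62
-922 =-922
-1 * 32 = -32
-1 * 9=-9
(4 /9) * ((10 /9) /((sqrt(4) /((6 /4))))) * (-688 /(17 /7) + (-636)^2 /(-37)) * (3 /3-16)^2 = -1763656000 /1887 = -934634.87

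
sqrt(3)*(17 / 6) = 17*sqrt(3) / 6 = 4.91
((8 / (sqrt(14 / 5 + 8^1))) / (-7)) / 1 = -4* sqrt(30) / 63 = -0.35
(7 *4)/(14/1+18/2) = 1.22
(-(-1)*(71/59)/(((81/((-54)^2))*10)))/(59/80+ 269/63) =1288224/1488983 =0.87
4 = 4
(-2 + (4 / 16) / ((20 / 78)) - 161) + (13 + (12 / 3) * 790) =120439 / 40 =3010.98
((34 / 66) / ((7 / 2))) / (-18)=-17 / 2079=-0.01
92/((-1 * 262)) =-46/131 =-0.35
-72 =-72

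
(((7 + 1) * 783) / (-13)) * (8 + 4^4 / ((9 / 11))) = -2010048 / 13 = -154619.08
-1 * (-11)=11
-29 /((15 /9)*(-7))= 87 /35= 2.49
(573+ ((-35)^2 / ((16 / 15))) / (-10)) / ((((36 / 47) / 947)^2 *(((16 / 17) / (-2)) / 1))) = -6095694176237 / 4096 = -1488206586.00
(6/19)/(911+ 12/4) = 3/8683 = 0.00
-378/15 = -126/5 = -25.20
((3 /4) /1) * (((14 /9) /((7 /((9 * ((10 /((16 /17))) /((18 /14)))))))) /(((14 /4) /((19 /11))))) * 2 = 1615 /132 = 12.23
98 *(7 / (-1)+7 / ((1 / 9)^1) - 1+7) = 6076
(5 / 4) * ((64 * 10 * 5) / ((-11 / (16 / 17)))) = -64000 / 187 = -342.25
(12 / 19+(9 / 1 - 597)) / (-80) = 279 / 38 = 7.34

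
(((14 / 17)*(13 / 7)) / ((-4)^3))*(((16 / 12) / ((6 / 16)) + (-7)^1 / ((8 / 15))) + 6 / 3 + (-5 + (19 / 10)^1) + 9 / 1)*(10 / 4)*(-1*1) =-7813 / 78336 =-0.10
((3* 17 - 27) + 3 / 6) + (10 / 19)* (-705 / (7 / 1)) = -7583 / 266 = -28.51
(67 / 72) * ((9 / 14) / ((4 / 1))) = 67 / 448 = 0.15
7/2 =3.50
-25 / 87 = -0.29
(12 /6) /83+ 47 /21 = 3943 /1743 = 2.26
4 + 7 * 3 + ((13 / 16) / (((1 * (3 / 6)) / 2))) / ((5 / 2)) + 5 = 313 / 10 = 31.30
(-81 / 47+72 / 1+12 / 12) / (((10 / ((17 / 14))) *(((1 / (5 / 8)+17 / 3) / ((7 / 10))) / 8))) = 34170 / 5123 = 6.67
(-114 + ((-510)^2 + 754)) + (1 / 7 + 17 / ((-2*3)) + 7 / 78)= 71181310 / 273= 260737.40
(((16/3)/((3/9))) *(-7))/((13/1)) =-112/13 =-8.62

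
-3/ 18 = -1/ 6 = -0.17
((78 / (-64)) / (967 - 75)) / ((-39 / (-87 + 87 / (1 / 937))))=10179 / 3568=2.85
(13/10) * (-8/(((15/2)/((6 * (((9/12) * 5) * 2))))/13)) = -4056/5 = -811.20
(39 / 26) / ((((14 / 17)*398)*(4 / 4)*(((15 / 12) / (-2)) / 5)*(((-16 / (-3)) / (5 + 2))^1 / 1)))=-153 / 3184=-0.05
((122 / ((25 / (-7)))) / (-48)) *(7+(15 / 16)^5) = 3458446789 / 629145600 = 5.50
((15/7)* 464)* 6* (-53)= -2213280/7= -316182.86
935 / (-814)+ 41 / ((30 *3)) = -1154 / 1665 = -0.69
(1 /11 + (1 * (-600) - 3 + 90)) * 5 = -28210 /11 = -2564.55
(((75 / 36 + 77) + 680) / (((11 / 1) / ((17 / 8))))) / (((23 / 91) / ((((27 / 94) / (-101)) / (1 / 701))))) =-88904049507 / 76863424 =-1156.65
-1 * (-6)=6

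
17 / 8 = 2.12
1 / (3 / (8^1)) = 8 / 3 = 2.67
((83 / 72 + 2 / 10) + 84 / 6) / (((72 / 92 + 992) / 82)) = 1.27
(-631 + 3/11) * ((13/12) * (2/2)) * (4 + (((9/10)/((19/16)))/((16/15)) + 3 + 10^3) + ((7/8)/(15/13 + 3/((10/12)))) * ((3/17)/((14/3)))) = -24190574173753/35132064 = -688561.14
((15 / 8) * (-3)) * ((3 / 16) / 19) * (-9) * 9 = 4.50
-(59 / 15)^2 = -3481 / 225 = -15.47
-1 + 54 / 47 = 7 / 47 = 0.15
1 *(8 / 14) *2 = 8 / 7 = 1.14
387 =387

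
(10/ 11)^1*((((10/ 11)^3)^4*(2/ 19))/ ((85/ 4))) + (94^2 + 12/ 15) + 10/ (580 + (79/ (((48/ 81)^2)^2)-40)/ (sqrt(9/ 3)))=1372182636614622826803801346229592808/ 155279993568102047125270461271435-25796541808640*sqrt(3)/ 2785082540087999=8836.81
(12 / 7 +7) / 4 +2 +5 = 257 / 28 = 9.18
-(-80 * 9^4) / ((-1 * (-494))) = 262440 / 247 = 1062.51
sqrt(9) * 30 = 90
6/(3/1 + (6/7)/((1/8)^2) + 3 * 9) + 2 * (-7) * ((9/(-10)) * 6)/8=18851/1980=9.52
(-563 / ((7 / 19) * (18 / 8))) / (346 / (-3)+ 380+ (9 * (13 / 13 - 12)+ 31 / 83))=-4.09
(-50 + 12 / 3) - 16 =-62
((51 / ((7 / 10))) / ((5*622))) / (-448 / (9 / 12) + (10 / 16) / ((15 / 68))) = -102 / 2588453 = -0.00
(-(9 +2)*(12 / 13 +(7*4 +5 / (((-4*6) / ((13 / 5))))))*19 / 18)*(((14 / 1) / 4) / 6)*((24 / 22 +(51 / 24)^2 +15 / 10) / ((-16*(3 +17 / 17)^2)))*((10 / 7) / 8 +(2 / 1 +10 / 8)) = 18.30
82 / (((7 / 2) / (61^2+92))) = 89333.14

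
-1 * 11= -11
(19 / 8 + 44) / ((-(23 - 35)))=371 / 96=3.86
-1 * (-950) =950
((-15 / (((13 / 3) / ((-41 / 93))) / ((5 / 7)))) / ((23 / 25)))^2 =5909765625 / 4209803689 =1.40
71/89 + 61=61.80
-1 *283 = -283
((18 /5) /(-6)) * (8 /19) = -24 /95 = -0.25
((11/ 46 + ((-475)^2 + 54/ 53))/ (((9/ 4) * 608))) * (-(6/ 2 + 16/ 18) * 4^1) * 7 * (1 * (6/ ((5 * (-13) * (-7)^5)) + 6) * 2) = -215510.66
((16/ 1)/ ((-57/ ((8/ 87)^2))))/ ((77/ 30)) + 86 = 952306202/ 11073447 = 86.00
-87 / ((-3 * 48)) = 29 / 48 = 0.60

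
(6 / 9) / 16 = 1 / 24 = 0.04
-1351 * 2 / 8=-1351 / 4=-337.75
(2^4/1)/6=8/3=2.67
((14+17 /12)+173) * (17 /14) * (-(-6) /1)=5491 /4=1372.75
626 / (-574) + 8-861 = -245124 / 287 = -854.09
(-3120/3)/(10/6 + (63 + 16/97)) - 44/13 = -2382212/122629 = -19.43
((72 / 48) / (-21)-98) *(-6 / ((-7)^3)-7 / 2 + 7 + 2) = -541.11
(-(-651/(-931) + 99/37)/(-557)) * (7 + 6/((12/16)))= 249120/2740997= 0.09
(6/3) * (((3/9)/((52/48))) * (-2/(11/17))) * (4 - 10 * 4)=9792/143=68.48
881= 881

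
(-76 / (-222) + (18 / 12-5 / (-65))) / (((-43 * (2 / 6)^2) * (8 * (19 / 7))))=-116319 / 6287632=-0.02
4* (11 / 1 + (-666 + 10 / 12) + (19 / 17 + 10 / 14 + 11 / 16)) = -3722209 / 1428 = -2606.59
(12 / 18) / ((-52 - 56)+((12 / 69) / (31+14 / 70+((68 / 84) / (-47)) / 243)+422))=860547553 / 405325092693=0.00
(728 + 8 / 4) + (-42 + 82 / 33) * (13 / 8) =665.79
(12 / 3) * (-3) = -12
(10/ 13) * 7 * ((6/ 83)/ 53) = 420/ 57187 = 0.01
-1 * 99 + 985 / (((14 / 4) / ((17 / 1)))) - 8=32741 / 7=4677.29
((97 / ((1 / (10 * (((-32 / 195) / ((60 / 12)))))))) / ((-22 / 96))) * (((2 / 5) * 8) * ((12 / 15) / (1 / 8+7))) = 50855936 / 1018875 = 49.91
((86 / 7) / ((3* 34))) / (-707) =-43 / 252399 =-0.00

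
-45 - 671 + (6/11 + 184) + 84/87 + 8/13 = -2197386/4147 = -529.87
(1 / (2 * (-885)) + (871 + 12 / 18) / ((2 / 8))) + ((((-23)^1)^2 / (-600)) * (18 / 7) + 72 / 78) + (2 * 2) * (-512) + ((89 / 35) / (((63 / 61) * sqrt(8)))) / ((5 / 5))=5429 * sqrt(2) / 8820 + 771698201 / 536900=1438.19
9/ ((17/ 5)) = 45/ 17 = 2.65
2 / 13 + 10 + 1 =145 / 13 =11.15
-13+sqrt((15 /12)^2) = -47 /4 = -11.75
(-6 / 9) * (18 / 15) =-4 / 5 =-0.80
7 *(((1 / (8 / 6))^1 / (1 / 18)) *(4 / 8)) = 47.25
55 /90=11 /18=0.61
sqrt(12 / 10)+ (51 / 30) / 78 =17 / 780+ sqrt(30) / 5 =1.12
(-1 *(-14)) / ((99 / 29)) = 406 / 99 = 4.10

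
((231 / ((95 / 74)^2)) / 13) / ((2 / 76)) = 409.70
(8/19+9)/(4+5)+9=1718/171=10.05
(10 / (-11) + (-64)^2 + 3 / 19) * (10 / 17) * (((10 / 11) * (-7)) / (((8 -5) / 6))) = -1198269800 / 39083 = -30659.62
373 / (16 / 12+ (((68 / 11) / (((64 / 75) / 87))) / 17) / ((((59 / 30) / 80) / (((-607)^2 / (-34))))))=-12345927 / 540929143993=-0.00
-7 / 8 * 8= -7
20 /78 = 10 /39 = 0.26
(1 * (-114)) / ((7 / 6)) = -684 / 7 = -97.71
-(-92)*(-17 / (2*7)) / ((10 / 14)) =-782 / 5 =-156.40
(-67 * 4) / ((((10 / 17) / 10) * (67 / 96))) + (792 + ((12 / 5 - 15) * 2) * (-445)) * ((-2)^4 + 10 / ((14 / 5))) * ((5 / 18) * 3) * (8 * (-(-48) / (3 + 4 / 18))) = 163302144 / 7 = 23328877.71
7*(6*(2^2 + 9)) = 546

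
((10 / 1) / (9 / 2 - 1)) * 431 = 8620 / 7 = 1231.43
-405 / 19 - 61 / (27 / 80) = -103655 / 513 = -202.06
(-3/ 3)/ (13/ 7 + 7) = -7/ 62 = -0.11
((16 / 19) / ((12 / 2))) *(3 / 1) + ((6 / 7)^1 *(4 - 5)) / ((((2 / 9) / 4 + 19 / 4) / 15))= -51872 / 23009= -2.25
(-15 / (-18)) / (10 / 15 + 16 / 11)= 11 / 28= 0.39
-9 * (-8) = 72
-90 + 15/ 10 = -177/ 2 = -88.50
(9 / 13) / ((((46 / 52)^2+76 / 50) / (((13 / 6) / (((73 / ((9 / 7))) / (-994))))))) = -10799100 / 946883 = -11.40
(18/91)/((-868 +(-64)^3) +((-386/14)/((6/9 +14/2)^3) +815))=-0.00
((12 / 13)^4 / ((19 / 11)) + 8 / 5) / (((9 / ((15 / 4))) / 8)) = 6.73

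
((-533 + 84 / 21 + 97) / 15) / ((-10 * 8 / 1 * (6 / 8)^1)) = 12 / 25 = 0.48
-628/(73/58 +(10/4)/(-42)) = -1529808/2921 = -523.73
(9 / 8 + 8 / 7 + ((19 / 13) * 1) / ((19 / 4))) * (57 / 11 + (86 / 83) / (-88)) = 13.32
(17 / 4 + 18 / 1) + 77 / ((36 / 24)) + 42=1387 / 12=115.58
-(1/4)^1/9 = -1/36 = -0.03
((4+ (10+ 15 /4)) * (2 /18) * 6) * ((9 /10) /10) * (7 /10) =1491 /2000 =0.75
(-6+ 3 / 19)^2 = 12321 / 361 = 34.13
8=8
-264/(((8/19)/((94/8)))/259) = -7632471/4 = -1908117.75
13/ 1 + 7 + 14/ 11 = 234/ 11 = 21.27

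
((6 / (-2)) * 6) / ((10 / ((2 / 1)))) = -3.60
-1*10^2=-100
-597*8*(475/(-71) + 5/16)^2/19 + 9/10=-156668932449/15324640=-10223.34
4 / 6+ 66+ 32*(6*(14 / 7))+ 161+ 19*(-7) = 1436 / 3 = 478.67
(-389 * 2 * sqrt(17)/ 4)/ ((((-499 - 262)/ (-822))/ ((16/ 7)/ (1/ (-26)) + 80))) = -17819.51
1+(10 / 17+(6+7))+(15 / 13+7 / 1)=5026 / 221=22.74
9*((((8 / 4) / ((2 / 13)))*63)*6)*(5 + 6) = 486486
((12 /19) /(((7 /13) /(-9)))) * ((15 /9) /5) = -468 /133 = -3.52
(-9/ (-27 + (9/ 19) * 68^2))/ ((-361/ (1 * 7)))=7/ 86773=0.00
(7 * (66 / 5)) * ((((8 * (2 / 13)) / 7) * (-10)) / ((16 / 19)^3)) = -226347 / 832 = -272.05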